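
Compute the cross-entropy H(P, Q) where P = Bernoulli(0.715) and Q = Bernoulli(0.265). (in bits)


H(P,Q) = -p*log2(q) - (1-p)*log2(1-q). -0.715*log2(0.265) = 1.369894; -0.285*log2(0.735) = 0.126592. H(P,Q) = 1.369894 + 0.126592 = 1.4965

1.4965 bits


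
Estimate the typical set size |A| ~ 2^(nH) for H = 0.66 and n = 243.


log2|A_typical| = nH = 243 * 0.66 = 160.38, so |A_typical| ~ 2^160.38 = 1.902e+48

1.902e+48


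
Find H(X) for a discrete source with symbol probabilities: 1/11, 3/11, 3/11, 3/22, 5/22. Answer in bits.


H = -sum(p_i * log2(p_i)). Terms: -(1/11)*log2(1/11) = 0.314494; -(3/11)*log2(3/11) = 0.511219; -(3/11)*log2(3/11) = 0.511219; -(3/22)*log2(3/22) = 0.391973; -(5/22)*log2(5/22) = 0.485796. H = 0.314494 + 0.511219 + 0.511219 + 0.391973 + 0.485796 = 2.2147

2.2147 bits


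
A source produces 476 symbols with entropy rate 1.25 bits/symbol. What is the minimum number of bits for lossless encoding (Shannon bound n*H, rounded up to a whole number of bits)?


Minimum bits >= n * H = 476 * 1.25 = 595.0, rounded up to a whole number of bits = 595

595 bits


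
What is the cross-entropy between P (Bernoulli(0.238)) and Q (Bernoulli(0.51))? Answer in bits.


H(P,Q) = -p*log2(q) - (1-p)*log2(1-q). -0.238*log2(0.51) = 0.231201; -0.762*log2(0.49) = 0.784210. H(P,Q) = 0.231201 + 0.784210 = 1.0154

1.0154 bits


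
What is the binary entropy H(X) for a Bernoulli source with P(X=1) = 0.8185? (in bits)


H = -p*log2(p) - (1-p)*log2(1-p). -0.8185*log2(0.8185) = 0.236502; -0.1815*log2(0.1815) = 0.446845. H = 0.236502 + 0.446845 = 0.6833

0.6833 bits


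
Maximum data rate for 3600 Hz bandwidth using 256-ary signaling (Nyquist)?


Rate = 2 * B * log2(M) = 2 * 3600 * 8.0 = 57600.0

57600.0 bps


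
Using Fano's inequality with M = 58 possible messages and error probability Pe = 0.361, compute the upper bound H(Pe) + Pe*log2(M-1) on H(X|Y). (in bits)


H(Pe) = -Pe*log2(Pe) - (1-Pe)*log2(1-Pe) = -0.361*log2(0.361) - 0.639*log2(0.639) = 0.530644 + 0.412866 = 0.9435. Pe*log2(M-1) = 0.361*log2(57) = 2.105673. Bound = H(Pe) + Pe*log2(M-1) = 0.530644 + 0.412866 + 2.105673 = 3.0492

3.0492 bits


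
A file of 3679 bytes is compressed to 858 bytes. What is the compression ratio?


Ratio = original / compressed = 3679 / 858 = 4.2879

4.2879


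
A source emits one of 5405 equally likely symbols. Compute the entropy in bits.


H = log2(n) = log2(5405) = 12.4001

12.4001 bits


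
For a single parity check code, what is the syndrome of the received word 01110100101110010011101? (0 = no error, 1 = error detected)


Syndrome = XOR of all bits = 0 XOR 1 XOR 1 XOR 1 XOR 0 XOR 1 XOR 0 XOR 0 XOR 1 XOR 0 XOR 1 XOR 1 XOR 1 XOR 0 XOR 0 XOR 1 XOR 0 XOR 0 XOR 1 XOR 1 XOR 1 XOR 0 XOR 1 = 1

1


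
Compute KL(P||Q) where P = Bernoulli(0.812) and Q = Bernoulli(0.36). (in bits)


KL = p*log2(p/q) + (1-p)*log2((1-p)/(1-q)) = 0.812*log2(0.812/0.36) + 0.188*log2(0.188/0.64) = 0.6206

0.6206 bits


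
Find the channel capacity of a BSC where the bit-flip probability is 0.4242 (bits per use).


H(p) = -p*log2(p) - (1-p)*log2(1-p) = -0.4242*log2(0.4242) - 0.5758*log2(0.5758) = 0.524813 + 0.458544 = 0.9834. C = 1 - H(p) = 1 - 0.9834 = 0.0166

0.0166 bits


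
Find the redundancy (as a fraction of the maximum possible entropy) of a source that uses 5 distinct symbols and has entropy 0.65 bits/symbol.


H_max = log2(K) = log2(5) = 2.3219 bits/symbol. Redundancy = 1 - H/H_max = 1 - 0.65/2.3219 = 1 - 0.2799 = 0.7201

0.7201


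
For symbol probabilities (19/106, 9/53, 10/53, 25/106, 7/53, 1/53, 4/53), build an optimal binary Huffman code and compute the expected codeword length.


Huffman construction (repeatedly merge the two least-probable nodes; each merge adds 1 bit to every symbol beneath it): 1/53 + 4/53 = 5/53; 5/53 + 7/53 = 12/53; 9/53 + 19/106 = 37/106; 10/53 + 12/53 = 22/53; 25/106 + 37/106 = 31/53; 22/53 + 31/53 = 1. Resulting codeword lengths (in the order the probabilities were given): (3, 3, 2, 2, 3, 4, 4). L_avg = sum(p_i * l_i) = 19/106*3 + 9/53*3 + 10/53*2 + 25/106*2 + 7/53*3 + 1/53*4 + 4/53*4 = 283/106 = 2.6698

2.6698 bits


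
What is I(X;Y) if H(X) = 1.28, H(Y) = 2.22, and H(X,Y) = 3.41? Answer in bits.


I(X;Y) = H(X) + H(Y) - H(X,Y) = 1.28 + 2.22 - 3.41 = 0.09

0.09 bits


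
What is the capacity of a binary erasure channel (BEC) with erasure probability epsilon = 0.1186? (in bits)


C = 1 - epsilon = 1 - 0.1186 = 0.8814

0.8814 bits


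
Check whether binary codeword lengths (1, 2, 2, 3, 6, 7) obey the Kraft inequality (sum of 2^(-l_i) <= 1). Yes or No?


Kraft sum = sum(2^(-l_i)) = 1.1484, need <= 1. Result: violated (a binary prefix-free code with these lengths cannot exist)

No


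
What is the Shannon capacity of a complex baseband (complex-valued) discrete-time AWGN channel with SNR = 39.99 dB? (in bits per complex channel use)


SNR_linear = 10^(39.99/10) = 9977.0006; C = log2(1 + SNR_linear) = log2(1 + 9977.0006) = 13.2845

13.2845 bits/channel use


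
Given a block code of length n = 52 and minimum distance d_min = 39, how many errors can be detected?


Detection capability = d_min - 1 = 39 - 1 = 38

38 errors


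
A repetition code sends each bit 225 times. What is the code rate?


Rate = k/n = 1/225

1/225


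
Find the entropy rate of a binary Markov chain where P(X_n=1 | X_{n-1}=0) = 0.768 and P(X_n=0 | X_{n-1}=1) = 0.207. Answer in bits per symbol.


Stationary distribution: pi_0 = p10/(p01+p10) = 0.2123, pi_1 = 0.7877. Entropy rate H' = pi_0*H(p01) + pi_1*H(p10) = 0.2123*0.7815 + 0.7877*0.7357 = 0.7454

0.7454 bits/symbol


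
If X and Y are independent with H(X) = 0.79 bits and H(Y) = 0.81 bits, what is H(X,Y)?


For independent variables, H(X,Y) = H(X) + H(Y) = 0.79 + 0.81 = 1.6

1.6 bits


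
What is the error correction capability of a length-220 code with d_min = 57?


Correction capability = floor((d-1)/2) = floor((57-1)/2) = 28

28 errors


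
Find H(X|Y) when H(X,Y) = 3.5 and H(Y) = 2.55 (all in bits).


H(X|Y) = H(X,Y) - H(Y) = 3.5 - 2.55 = 0.95

0.95 bits


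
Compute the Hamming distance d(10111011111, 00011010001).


Count differing positions: ^ . ^ . . . . ^ ^ ^ . = 5 differences

5


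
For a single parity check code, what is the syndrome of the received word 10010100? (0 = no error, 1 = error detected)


Syndrome = XOR of all bits = 1 XOR 0 XOR 0 XOR 1 XOR 0 XOR 1 XOR 0 XOR 0 = 1

1


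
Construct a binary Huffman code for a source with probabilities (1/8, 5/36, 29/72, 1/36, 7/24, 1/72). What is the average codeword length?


Huffman construction (repeatedly merge the two least-probable nodes; each merge adds 1 bit to every symbol beneath it): 1/72 + 1/36 = 1/24; 1/24 + 1/8 = 1/6; 5/36 + 1/6 = 11/36; 7/24 + 11/36 = 43/72; 29/72 + 43/72 = 1. Resulting codeword lengths (in the order the probabilities were given): (4, 3, 1, 5, 2, 5). L_avg = sum(p_i * l_i) = 1/8*4 + 5/36*3 + 29/72*1 + 1/36*5 + 7/24*2 + 1/72*5 = 19/9 = 2.1111

2.1111 bits


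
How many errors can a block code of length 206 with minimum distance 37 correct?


Correction capability = floor((d-1)/2) = floor((37-1)/2) = 18

18 errors


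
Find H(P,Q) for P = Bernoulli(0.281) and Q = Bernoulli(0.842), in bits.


H(P,Q) = -p*log2(q) - (1-p)*log2(1-q). -0.281*log2(0.842) = 0.069718; -0.719*log2(0.158) = 1.913981. H(P,Q) = 0.069718 + 1.913981 = 1.9837

1.9837 bits


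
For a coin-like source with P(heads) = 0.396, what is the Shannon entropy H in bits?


H = -p*log2(p) - (1-p)*log2(1-p). -0.396*log2(0.396) = 0.529225; -0.604*log2(0.604) = 0.439337. H = 0.529225 + 0.439337 = 0.9686

0.9686 bits


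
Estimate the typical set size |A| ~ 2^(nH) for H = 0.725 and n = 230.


log2|A_typical| = nH = 230 * 0.725 = 166.75, so |A_typical| ~ 2^166.75 = 1.573e+50

1.573e+50


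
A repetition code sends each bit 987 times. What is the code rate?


Rate = k/n = 1/987

1/987


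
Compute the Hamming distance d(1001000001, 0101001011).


Count differing positions: ^ ^ . . . . ^ . ^ . = 4 differences

4


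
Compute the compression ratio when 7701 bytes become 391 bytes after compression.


Ratio = original / compressed = 7701 / 391 = 19.6957

19.6957


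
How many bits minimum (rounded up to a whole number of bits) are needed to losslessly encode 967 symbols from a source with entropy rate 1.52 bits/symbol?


Minimum bits >= n * H = 967 * 1.52 = 1469.84, rounded up to a whole number of bits = 1470

1470 bits


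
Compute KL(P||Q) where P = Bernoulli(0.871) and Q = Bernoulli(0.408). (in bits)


KL = p*log2(p/q) + (1-p)*log2((1-p)/(1-q)) = 0.871*log2(0.871/0.408) + 0.129*log2(0.129/0.592) = 0.6694

0.6694 bits


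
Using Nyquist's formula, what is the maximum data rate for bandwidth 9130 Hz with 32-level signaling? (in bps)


Rate = 2 * B * log2(M) = 2 * 9130 * 5.0 = 91300.0

91300.0 bps


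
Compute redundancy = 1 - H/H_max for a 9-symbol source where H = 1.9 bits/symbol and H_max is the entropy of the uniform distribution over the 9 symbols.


H_max = log2(K) = log2(9) = 3.1699 bits/symbol. Redundancy = 1 - H/H_max = 1 - 1.9/3.1699 = 1 - 0.5994 = 0.4006

0.4006


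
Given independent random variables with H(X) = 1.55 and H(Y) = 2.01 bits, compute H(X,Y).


For independent variables, H(X,Y) = H(X) + H(Y) = 1.55 + 2.01 = 3.56

3.56 bits


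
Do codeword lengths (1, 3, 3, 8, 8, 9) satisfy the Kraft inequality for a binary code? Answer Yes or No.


Kraft sum = sum(2^(-l_i)) = 0.7598, need <= 1. Result: satisfied (a binary prefix-free code with these lengths exists)

Yes


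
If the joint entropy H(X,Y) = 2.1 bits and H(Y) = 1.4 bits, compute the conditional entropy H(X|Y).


H(X|Y) = H(X,Y) - H(Y) = 2.1 - 1.4 = 0.7

0.7 bits


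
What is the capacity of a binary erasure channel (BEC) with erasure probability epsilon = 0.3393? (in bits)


C = 1 - epsilon = 1 - 0.3393 = 0.6607

0.6607 bits


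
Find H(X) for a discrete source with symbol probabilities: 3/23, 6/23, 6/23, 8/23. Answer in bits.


H = -sum(p_i * log2(p_i)). Terms: -(3/23)*log2(3/23) = 0.383296; -(6/23)*log2(6/23) = 0.505722; -(6/23)*log2(6/23) = 0.505722; -(8/23)*log2(8/23) = 0.529935. H = 0.383296 + 0.505722 + 0.505722 + 0.529935 = 1.9247

1.9247 bits


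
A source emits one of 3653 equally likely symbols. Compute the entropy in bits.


H = log2(n) = log2(3653) = 11.8349

11.8349 bits


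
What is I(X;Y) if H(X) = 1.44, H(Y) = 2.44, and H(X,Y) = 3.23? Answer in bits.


I(X;Y) = H(X) + H(Y) - H(X,Y) = 1.44 + 2.44 - 3.23 = 0.65

0.65 bits


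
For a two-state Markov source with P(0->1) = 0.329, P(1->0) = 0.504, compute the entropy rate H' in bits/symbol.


Stationary distribution: pi_0 = p10/(p01+p10) = 0.605, pi_1 = 0.395. Entropy rate H' = pi_0*H(p01) + pi_1*H(p10) = 0.605*0.9139 + 0.395*1.0 = 0.9479

0.9479 bits/symbol


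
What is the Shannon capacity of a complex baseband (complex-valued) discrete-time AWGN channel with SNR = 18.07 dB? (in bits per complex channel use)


SNR_linear = 10^(18.07/10) = 64.121; C = log2(1 + SNR_linear) = log2(1 + 64.121) = 6.0251

6.0251 bits/channel use


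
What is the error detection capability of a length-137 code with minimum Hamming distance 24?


Detection capability = d_min - 1 = 24 - 1 = 23

23 errors


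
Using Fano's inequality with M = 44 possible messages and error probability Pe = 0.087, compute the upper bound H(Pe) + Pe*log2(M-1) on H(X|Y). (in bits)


H(Pe) = -Pe*log2(Pe) - (1-Pe)*log2(1-Pe) = -0.087*log2(0.087) - 0.913*log2(0.913) = 0.306487 + 0.119889 = 0.4264. Pe*log2(M-1) = 0.087*log2(43) = 0.472085. Bound = H(Pe) + Pe*log2(M-1) = 0.306487 + 0.119889 + 0.472085 = 0.8985

0.8985 bits


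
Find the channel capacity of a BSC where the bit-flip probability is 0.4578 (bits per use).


H(p) = -p*log2(p) - (1-p)*log2(1-p) = -0.4578*log2(0.4578) - 0.5422*log2(0.5422) = 0.516037 + 0.478818 = 0.9949. C = 1 - H(p) = 1 - 0.9949 = 0.0051

0.0051 bits


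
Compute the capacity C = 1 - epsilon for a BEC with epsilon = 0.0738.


C = 1 - epsilon = 1 - 0.0738 = 0.9262

0.9262 bits


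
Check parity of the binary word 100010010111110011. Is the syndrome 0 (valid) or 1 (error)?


Syndrome = XOR of all bits = 1 XOR 0 XOR 0 XOR 0 XOR 1 XOR 0 XOR 0 XOR 1 XOR 0 XOR 1 XOR 1 XOR 1 XOR 1 XOR 1 XOR 0 XOR 0 XOR 1 XOR 1 = 0

0


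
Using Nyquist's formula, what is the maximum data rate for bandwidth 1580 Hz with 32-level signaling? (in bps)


Rate = 2 * B * log2(M) = 2 * 1580 * 5.0 = 15800.0

15800.0 bps


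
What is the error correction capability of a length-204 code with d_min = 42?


Correction capability = floor((d-1)/2) = floor((42-1)/2) = 20

20 errors


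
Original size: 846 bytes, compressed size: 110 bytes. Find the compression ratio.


Ratio = original / compressed = 846 / 110 = 7.6909

7.6909


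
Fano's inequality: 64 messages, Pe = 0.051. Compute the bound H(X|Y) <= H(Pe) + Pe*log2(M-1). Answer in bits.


H(Pe) = -Pe*log2(Pe) - (1-Pe)*log2(1-Pe) = -0.051*log2(0.051) - 0.949*log2(0.949) = 0.218961 + 0.071668 = 0.2906. Pe*log2(M-1) = 0.051*log2(63) = 0.304841. Bound = H(Pe) + Pe*log2(M-1) = 0.218961 + 0.071668 + 0.304841 = 0.5955

0.5955 bits


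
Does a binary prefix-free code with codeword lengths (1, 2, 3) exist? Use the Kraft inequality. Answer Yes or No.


Kraft sum = sum(2^(-l_i)) = 0.875, need <= 1. Result: satisfied (a binary prefix-free code with these lengths exists)

Yes


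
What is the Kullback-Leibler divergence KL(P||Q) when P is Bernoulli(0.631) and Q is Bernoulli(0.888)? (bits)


KL = p*log2(p/q) + (1-p)*log2((1-p)/(1-q)) = 0.631*log2(0.631/0.888) + 0.369*log2(0.369/0.112) = 0.3237

0.3237 bits


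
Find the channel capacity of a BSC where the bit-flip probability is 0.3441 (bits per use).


H(p) = -p*log2(p) - (1-p)*log2(1-p) = -0.3441*log2(0.3441) - 0.6559*log2(0.6559) = 0.529604 + 0.399084 = 0.9287. C = 1 - H(p) = 1 - 0.9287 = 0.0713

0.0713 bits


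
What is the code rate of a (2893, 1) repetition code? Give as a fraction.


Rate = k/n = 1/2893

1/2893


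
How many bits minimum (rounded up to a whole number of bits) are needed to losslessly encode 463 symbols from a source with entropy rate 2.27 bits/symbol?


Minimum bits >= n * H = 463 * 2.27 = 1051.01, rounded up to a whole number of bits = 1052

1052 bits


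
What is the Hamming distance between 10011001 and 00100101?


Count differing positions: ^ . ^ ^ ^ ^ . . = 5 differences

5


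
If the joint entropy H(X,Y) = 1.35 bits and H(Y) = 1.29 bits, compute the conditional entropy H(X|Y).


H(X|Y) = H(X,Y) - H(Y) = 1.35 - 1.29 = 0.06

0.06 bits


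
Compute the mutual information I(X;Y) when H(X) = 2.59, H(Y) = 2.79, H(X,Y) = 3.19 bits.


I(X;Y) = H(X) + H(Y) - H(X,Y) = 2.59 + 2.79 - 3.19 = 2.19

2.19 bits


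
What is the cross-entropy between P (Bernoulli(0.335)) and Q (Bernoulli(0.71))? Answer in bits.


H(P,Q) = -p*log2(q) - (1-p)*log2(1-q). -0.335*log2(0.71) = 0.165527; -0.665*log2(0.29) = 1.187607. H(P,Q) = 0.165527 + 1.187607 = 1.3531

1.3531 bits


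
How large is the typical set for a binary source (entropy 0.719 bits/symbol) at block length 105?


log2|A_typical| = nH = 105 * 0.719 = 75.495, so |A_typical| ~ 2^75.495 = 5.324e+22

5.324e+22


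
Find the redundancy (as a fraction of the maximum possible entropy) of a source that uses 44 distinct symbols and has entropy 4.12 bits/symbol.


H_max = log2(K) = log2(44) = 5.4594 bits/symbol. Redundancy = 1 - H/H_max = 1 - 4.12/5.4594 = 1 - 0.7547 = 0.2453

0.2453


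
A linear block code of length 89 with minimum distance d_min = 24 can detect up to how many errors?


Detection capability = d_min - 1 = 24 - 1 = 23

23 errors


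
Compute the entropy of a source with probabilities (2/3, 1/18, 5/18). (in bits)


H = -sum(p_i * log2(p_i)). Terms: -(2/3)*log2(2/3) = 0.389975; -(1/18)*log2(1/18) = 0.231663; -(5/18)*log2(5/18) = 0.513332. H = 0.389975 + 0.231663 + 0.513332 = 1.135

1.135 bits


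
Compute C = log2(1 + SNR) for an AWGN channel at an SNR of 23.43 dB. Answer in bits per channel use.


SNR_linear = 10^(23.43/10) = 220.2926; C = log2(1 + SNR_linear) = log2(1 + 220.2926) = 7.7898

7.7898 bits/channel use


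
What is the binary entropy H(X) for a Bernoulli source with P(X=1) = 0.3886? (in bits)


H = -p*log2(p) - (1-p)*log2(1-p). -0.3886*log2(0.3886) = 0.529911; -0.6114*log2(0.6114) = 0.433979. H = 0.529911 + 0.433979 = 0.9639

0.9639 bits


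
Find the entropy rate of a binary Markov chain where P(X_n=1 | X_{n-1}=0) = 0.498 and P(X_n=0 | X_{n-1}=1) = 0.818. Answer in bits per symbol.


Stationary distribution: pi_0 = p10/(p01+p10) = 0.6216, pi_1 = 0.3784. Entropy rate H' = pi_0*H(p01) + pi_1*H(p10) = 0.6216*1.0 + 0.3784*0.6844 = 0.8806

0.8806 bits/symbol


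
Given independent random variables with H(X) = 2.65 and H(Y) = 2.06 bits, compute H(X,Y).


For independent variables, H(X,Y) = H(X) + H(Y) = 2.65 + 2.06 = 4.71

4.71 bits


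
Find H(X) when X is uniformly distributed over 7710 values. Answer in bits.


H = log2(n) = log2(7710) = 12.9125

12.9125 bits


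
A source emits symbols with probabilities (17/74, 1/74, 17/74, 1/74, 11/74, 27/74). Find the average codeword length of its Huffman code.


Huffman construction (repeatedly merge the two least-probable nodes; each merge adds 1 bit to every symbol beneath it): 1/74 + 1/74 = 1/37; 1/37 + 11/74 = 13/74; 13/74 + 17/74 = 15/37; 17/74 + 27/74 = 22/37; 15/37 + 22/37 = 1. Resulting codeword lengths (in the order the probabilities were given): (2, 4, 2, 4, 3, 2). L_avg = sum(p_i * l_i) = 17/74*2 + 1/74*4 + 17/74*2 + 1/74*4 + 11/74*3 + 27/74*2 = 163/74 = 2.2027

2.2027 bits


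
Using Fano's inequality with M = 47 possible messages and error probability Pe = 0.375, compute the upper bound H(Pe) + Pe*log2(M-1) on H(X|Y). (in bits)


H(Pe) = -Pe*log2(Pe) - (1-Pe)*log2(1-Pe) = -0.375*log2(0.375) - 0.625*log2(0.625) = 0.530639 + 0.423795 = 0.9544. Pe*log2(M-1) = 0.375*log2(46) = 2.071336. Bound = H(Pe) + Pe*log2(M-1) = 0.530639 + 0.423795 + 2.071336 = 3.0258

3.0258 bits


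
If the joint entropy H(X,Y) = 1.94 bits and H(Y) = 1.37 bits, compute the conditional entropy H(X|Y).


H(X|Y) = H(X,Y) - H(Y) = 1.94 - 1.37 = 0.57

0.57 bits


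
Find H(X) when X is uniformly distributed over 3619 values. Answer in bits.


H = log2(n) = log2(3619) = 11.8214

11.8214 bits


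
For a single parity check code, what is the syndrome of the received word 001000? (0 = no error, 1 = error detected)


Syndrome = XOR of all bits = 0 XOR 0 XOR 1 XOR 0 XOR 0 XOR 0 = 1

1


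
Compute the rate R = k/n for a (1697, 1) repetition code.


Rate = k/n = 1/1697

1/1697


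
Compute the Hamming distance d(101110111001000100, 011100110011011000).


Count differing positions: ^ ^ . . ^ . . . ^ . ^ . . ^ ^ ^ . . = 8 differences

8


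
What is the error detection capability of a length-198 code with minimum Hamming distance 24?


Detection capability = d_min - 1 = 24 - 1 = 23

23 errors


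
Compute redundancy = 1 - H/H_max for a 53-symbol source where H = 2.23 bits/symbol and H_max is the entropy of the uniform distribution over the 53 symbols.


H_max = log2(K) = log2(53) = 5.7279 bits/symbol. Redundancy = 1 - H/H_max = 1 - 2.23/5.7279 = 1 - 0.3893 = 0.6107

0.6107


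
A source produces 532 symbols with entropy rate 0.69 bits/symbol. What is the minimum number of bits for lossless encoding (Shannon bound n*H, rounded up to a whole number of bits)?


Minimum bits >= n * H = 532 * 0.69 = 367.08, rounded up to a whole number of bits = 368

368 bits


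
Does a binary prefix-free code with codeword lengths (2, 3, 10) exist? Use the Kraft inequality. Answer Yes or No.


Kraft sum = sum(2^(-l_i)) = 0.376, need <= 1. Result: satisfied (a binary prefix-free code with these lengths exists)

Yes


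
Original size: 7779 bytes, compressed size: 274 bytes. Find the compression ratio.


Ratio = original / compressed = 7779 / 274 = 28.3905

28.3905


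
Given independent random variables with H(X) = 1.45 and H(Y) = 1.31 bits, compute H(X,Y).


For independent variables, H(X,Y) = H(X) + H(Y) = 1.45 + 1.31 = 2.76

2.76 bits


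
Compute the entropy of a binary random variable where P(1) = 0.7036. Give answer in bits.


H = -p*log2(p) - (1-p)*log2(1-p). -0.7036*log2(0.7036) = 0.356847; -0.2964*log2(0.2964) = 0.519999. H = 0.356847 + 0.519999 = 0.8768

0.8768 bits


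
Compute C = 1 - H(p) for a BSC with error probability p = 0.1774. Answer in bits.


H(p) = -p*log2(p) - (1-p)*log2(1-p) = -0.1774*log2(0.1774) - 0.8226*log2(0.8226) = 0.442599 + 0.231757 = 0.6744. C = 1 - H(p) = 1 - 0.6744 = 0.3256

0.3256 bits


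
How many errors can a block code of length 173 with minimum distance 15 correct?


Correction capability = floor((d-1)/2) = floor((15-1)/2) = 7

7 errors


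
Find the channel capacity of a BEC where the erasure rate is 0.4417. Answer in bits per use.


C = 1 - epsilon = 1 - 0.4417 = 0.5583

0.5583 bits


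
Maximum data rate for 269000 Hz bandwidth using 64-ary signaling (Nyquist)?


Rate = 2 * B * log2(M) = 2 * 269000 * 6.0 = 3228000.0

3228000.0 bps


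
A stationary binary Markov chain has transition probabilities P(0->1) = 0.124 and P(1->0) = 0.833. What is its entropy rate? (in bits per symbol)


Stationary distribution: pi_0 = p10/(p01+p10) = 0.8704, pi_1 = 0.1296. Entropy rate H' = pi_0*H(p01) + pi_1*H(p10) = 0.8704*0.5408 + 0.1296*0.6508 = 0.555

0.555 bits/symbol


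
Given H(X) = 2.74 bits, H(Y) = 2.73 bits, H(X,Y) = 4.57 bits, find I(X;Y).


I(X;Y) = H(X) + H(Y) - H(X,Y) = 2.74 + 2.73 - 4.57 = 0.9

0.9 bits


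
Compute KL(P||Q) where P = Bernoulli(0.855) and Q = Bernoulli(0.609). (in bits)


KL = p*log2(p/q) + (1-p)*log2((1-p)/(1-q)) = 0.855*log2(0.855/0.609) + 0.145*log2(0.145/0.391) = 0.211

0.211 bits


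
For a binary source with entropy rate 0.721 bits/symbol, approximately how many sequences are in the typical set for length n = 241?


log2|A_typical| = nH = 241 * 0.721 = 173.761, so |A_typical| ~ 2^173.761 = 2.029e+52

2.029e+52


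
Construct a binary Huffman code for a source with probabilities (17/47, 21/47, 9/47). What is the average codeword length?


Huffman construction (repeatedly merge the two least-probable nodes; each merge adds 1 bit to every symbol beneath it): 9/47 + 17/47 = 26/47; 21/47 + 26/47 = 1. Resulting codeword lengths (in the order the probabilities were given): (2, 1, 2). L_avg = sum(p_i * l_i) = 17/47*2 + 21/47*1 + 9/47*2 = 73/47 = 1.5532

1.5532 bits


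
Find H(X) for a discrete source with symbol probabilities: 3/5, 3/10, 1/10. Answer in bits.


H = -sum(p_i * log2(p_i)). Terms: -(3/5)*log2(3/5) = 0.442179; -(3/10)*log2(3/10) = 0.521090; -(1/10)*log2(1/10) = 0.332193. H = 0.442179 + 0.521090 + 0.332193 = 1.2955

1.2955 bits


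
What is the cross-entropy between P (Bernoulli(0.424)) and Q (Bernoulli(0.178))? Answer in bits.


H(P,Q) = -p*log2(q) - (1-p)*log2(1-q). -0.424*log2(0.178) = 1.055782; -0.576*log2(0.822) = 0.162887. H(P,Q) = 1.055782 + 0.162887 = 1.2187

1.2187 bits


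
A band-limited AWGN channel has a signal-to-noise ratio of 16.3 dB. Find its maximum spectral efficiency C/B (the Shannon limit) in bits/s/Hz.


SNR_linear = 10^(16.3/10) = 42.658; C/B = log2(1 + SNR_linear) = log2(1 + 42.658) = 5.4482

5.4482 bits/s/Hz


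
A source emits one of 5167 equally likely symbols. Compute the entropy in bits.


H = log2(n) = log2(5167) = 12.3351

12.3351 bits


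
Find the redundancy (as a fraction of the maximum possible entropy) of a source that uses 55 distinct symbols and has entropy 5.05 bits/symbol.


H_max = log2(K) = log2(55) = 5.7814 bits/symbol. Redundancy = 1 - H/H_max = 1 - 5.05/5.7814 = 1 - 0.8735 = 0.1265

0.1265


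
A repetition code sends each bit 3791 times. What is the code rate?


Rate = k/n = 1/3791

1/3791


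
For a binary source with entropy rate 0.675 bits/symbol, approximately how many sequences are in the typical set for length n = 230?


log2|A_typical| = nH = 230 * 0.675 = 155.25, so |A_typical| ~ 2^155.25 = 5.431e+46

5.431e+46


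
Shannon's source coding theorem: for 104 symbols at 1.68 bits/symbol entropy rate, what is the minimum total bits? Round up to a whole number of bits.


Minimum bits >= n * H = 104 * 1.68 = 174.72, rounded up to a whole number of bits = 175

175 bits


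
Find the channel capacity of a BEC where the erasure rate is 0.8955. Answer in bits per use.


C = 1 - epsilon = 1 - 0.8955 = 0.1045

0.1045 bits


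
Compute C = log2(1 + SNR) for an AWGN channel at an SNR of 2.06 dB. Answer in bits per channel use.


SNR_linear = 10^(2.06/10) = 1.6069; C = log2(1 + SNR_linear) = log2(1 + 1.6069) = 1.3824

1.3824 bits/channel use


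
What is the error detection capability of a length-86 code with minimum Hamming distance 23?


Detection capability = d_min - 1 = 23 - 1 = 22

22 errors


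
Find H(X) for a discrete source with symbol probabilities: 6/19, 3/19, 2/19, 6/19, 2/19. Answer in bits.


H = -sum(p_i * log2(p_i)). Terms: -(6/19)*log2(6/19) = 0.525147; -(3/19)*log2(3/19) = 0.420468; -(2/19)*log2(2/19) = 0.341887; -(6/19)*log2(6/19) = 0.525147; -(2/19)*log2(2/19) = 0.341887. H = 0.525147 + 0.420468 + 0.341887 + 0.525147 + 0.341887 = 2.1545

2.1545 bits


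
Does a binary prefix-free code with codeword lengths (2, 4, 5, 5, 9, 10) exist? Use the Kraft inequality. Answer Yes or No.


Kraft sum = sum(2^(-l_i)) = 0.3779, need <= 1. Result: satisfied (a binary prefix-free code with these lengths exists)

Yes


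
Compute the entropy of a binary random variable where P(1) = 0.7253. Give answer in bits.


H = -p*log2(p) - (1-p)*log2(1-p). -0.7253*log2(0.7253) = 0.336068; -0.2747*log2(0.2747) = 0.512060. H = 0.336068 + 0.512060 = 0.8481

0.8481 bits


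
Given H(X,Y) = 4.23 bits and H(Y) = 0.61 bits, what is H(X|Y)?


H(X|Y) = H(X,Y) - H(Y) = 4.23 - 0.61 = 3.62

3.62 bits


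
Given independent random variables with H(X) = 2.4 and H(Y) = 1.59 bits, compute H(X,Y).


For independent variables, H(X,Y) = H(X) + H(Y) = 2.4 + 1.59 = 3.99

3.99 bits


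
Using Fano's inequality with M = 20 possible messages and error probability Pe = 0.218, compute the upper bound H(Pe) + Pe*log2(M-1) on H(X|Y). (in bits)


H(Pe) = -Pe*log2(Pe) - (1-Pe)*log2(1-Pe) = -0.218*log2(0.218) - 0.782*log2(0.782) = 0.479077 + 0.277422 = 0.7565. Pe*log2(M-1) = 0.218*log2(19) = 0.926048. Bound = H(Pe) + Pe*log2(M-1) = 0.479077 + 0.277422 + 0.926048 = 1.6825

1.6825 bits


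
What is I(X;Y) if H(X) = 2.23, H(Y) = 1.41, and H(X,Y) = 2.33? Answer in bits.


I(X;Y) = H(X) + H(Y) - H(X,Y) = 2.23 + 1.41 - 2.33 = 1.31

1.31 bits


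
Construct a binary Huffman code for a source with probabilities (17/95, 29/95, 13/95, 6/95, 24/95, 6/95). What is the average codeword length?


Huffman construction (repeatedly merge the two least-probable nodes; each merge adds 1 bit to every symbol beneath it): 6/95 + 6/95 = 12/95; 12/95 + 13/95 = 5/19; 17/95 + 24/95 = 41/95; 5/19 + 29/95 = 54/95; 41/95 + 54/95 = 1. Resulting codeword lengths (in the order the probabilities were given): (2, 2, 3, 4, 2, 4). L_avg = sum(p_i * l_i) = 17/95*2 + 29/95*2 + 13/95*3 + 6/95*4 + 24/95*2 + 6/95*4 = 227/95 = 2.3895

2.3895 bits


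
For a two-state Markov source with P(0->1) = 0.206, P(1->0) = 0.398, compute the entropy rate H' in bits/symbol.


Stationary distribution: pi_0 = p10/(p01+p10) = 0.6589, pi_1 = 0.3411. Entropy rate H' = pi_0*H(p01) + pi_1*H(p10) = 0.6589*0.7338 + 0.3411*0.9698 = 0.8143

0.8143 bits/symbol


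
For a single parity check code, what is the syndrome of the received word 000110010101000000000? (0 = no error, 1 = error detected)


Syndrome = XOR of all bits = 0 XOR 0 XOR 0 XOR 1 XOR 1 XOR 0 XOR 0 XOR 1 XOR 0 XOR 1 XOR 0 XOR 1 XOR 0 XOR 0 XOR 0 XOR 0 XOR 0 XOR 0 XOR 0 XOR 0 XOR 0 = 1

1


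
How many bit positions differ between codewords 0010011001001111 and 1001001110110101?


Count differing positions: ^ . ^ ^ . ^ . ^ ^ ^ ^ ^ ^ . ^ . = 11 differences

11


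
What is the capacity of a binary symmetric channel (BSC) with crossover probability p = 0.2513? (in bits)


H(p) = -p*log2(p) - (1-p)*log2(1-p) = -0.2513*log2(0.2513) - 0.7487*log2(0.7487) = 0.500720 + 0.312612 = 0.8133. C = 1 - H(p) = 1 - 0.8133 = 0.1867

0.1867 bits


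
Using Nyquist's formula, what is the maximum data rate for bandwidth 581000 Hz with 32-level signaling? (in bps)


Rate = 2 * B * log2(M) = 2 * 581000 * 5.0 = 5810000.0

5810000.0 bps


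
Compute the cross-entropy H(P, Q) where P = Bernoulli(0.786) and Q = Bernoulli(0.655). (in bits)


H(P,Q) = -p*log2(q) - (1-p)*log2(1-q). -0.786*log2(0.655) = 0.479800; -0.214*log2(0.345) = 0.328561. H(P,Q) = 0.479800 + 0.328561 = 0.8084

0.8084 bits


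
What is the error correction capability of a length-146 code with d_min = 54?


Correction capability = floor((d-1)/2) = floor((54-1)/2) = 26

26 errors


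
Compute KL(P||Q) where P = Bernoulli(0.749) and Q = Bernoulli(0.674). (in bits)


KL = p*log2(p/q) + (1-p)*log2((1-p)/(1-q)) = 0.749*log2(0.749/0.674) + 0.251*log2(0.251/0.326) = 0.0193

0.0193 bits


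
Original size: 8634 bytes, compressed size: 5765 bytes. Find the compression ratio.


Ratio = original / compressed = 8634 / 5765 = 1.4977

1.4977


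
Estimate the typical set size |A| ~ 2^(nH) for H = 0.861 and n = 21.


log2|A_typical| = nH = 21 * 0.861 = 18.081, so |A_typical| ~ 2^18.081 = 2.773e+05

2.773e+05


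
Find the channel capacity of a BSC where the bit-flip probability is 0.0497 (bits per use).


H(p) = -p*log2(p) - (1-p)*log2(1-p) = -0.0497*log2(0.0497) - 0.9503*log2(0.9503) = 0.215231 + 0.069890 = 0.2851. C = 1 - H(p) = 1 - 0.2851 = 0.7149

0.7149 bits


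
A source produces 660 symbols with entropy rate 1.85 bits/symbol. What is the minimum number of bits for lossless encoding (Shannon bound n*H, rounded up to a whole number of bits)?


Minimum bits >= n * H = 660 * 1.85 = 1221.0, rounded up to a whole number of bits = 1221

1221 bits


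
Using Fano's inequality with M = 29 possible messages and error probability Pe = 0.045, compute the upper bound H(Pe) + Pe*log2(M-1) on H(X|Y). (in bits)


H(Pe) = -Pe*log2(Pe) - (1-Pe)*log2(1-Pe) = -0.045*log2(0.045) - 0.955*log2(0.955) = 0.201327 + 0.063438 = 0.2648. Pe*log2(M-1) = 0.045*log2(28) = 0.216331. Bound = H(Pe) + Pe*log2(M-1) = 0.201327 + 0.063438 + 0.216331 = 0.4811

0.4811 bits


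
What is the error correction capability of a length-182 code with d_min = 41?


Correction capability = floor((d-1)/2) = floor((41-1)/2) = 20

20 errors


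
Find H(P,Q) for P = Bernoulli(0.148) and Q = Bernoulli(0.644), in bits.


H(P,Q) = -p*log2(q) - (1-p)*log2(1-q). -0.148*log2(0.644) = 0.093960; -0.852*log2(0.356) = 1.269523. H(P,Q) = 0.093960 + 1.269523 = 1.3635

1.3635 bits


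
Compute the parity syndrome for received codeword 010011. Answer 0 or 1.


Syndrome = XOR of all bits = 0 XOR 1 XOR 0 XOR 0 XOR 1 XOR 1 = 1

1


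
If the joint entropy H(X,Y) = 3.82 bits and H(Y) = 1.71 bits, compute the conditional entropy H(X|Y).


H(X|Y) = H(X,Y) - H(Y) = 3.82 - 1.71 = 2.11

2.11 bits


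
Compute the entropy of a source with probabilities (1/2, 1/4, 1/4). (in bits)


H = -sum(p_i * log2(p_i)). Terms: -(1/2)*log2(1/2) = 0.500000; -(1/4)*log2(1/4) = 0.500000; -(1/4)*log2(1/4) = 0.500000. H = 0.500000 + 0.500000 + 0.500000 = 1.5

1.5 bits


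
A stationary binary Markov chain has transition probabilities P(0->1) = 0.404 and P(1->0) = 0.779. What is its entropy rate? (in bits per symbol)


Stationary distribution: pi_0 = p10/(p01+p10) = 0.6585, pi_1 = 0.3415. Entropy rate H' = pi_0*H(p01) + pi_1*H(p10) = 0.6585*0.9732 + 0.3415*0.762 = 0.9011

0.9011 bits/symbol


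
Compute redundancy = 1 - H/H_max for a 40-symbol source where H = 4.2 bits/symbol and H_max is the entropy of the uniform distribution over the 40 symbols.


H_max = log2(K) = log2(40) = 5.3219 bits/symbol. Redundancy = 1 - H/H_max = 1 - 4.2/5.3219 = 1 - 0.7892 = 0.2108

0.2108


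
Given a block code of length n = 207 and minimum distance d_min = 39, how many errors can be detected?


Detection capability = d_min - 1 = 39 - 1 = 38

38 errors


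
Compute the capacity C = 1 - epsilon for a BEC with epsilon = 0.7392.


C = 1 - epsilon = 1 - 0.7392 = 0.2608

0.2608 bits


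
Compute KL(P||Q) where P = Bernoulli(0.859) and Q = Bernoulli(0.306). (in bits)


KL = p*log2(p/q) + (1-p)*log2((1-p)/(1-q)) = 0.859*log2(0.859/0.306) + 0.141*log2(0.141/0.694) = 0.955

0.955 bits


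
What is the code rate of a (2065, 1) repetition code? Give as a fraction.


Rate = k/n = 1/2065

1/2065


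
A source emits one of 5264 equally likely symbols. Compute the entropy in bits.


H = log2(n) = log2(5264) = 12.3619

12.3619 bits


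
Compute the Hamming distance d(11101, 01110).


Count differing positions: ^ . . ^ ^ = 3 differences

3


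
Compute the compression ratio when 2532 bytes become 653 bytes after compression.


Ratio = original / compressed = 2532 / 653 = 3.8775

3.8775


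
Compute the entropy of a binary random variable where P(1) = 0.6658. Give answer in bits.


H = -p*log2(p) - (1-p)*log2(1-p). -0.6658*log2(0.6658) = 0.390718; -0.3342*log2(0.3342) = 0.528443. H = 0.390718 + 0.528443 = 0.9192

0.9192 bits


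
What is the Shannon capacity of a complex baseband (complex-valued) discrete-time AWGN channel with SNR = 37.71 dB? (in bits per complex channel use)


SNR_linear = 10^(37.71/10) = 5902.0108; C = log2(1 + SNR_linear) = log2(1 + 5902.0108) = 12.5272

12.5272 bits/channel use


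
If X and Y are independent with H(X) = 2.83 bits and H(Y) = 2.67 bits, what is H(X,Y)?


For independent variables, H(X,Y) = H(X) + H(Y) = 2.83 + 2.67 = 5.5

5.5 bits


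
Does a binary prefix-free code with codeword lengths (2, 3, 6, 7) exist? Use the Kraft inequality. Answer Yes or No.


Kraft sum = sum(2^(-l_i)) = 0.3984, need <= 1. Result: satisfied (a binary prefix-free code with these lengths exists)

Yes


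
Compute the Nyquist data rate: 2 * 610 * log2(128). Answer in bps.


Rate = 2 * B * log2(M) = 2 * 610 * 7.0 = 8540.0

8540.0 bps


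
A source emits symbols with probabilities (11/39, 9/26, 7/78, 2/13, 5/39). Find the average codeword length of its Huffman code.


Huffman construction (repeatedly merge the two least-probable nodes; each merge adds 1 bit to every symbol beneath it): 7/78 + 5/39 = 17/78; 2/13 + 17/78 = 29/78; 11/39 + 9/26 = 49/78; 29/78 + 49/78 = 1. Resulting codeword lengths (in the order the probabilities were given): (2, 2, 3, 2, 3). L_avg = sum(p_i * l_i) = 11/39*2 + 9/26*2 + 7/78*3 + 2/13*2 + 5/39*3 = 173/78 = 2.2179

2.2179 bits


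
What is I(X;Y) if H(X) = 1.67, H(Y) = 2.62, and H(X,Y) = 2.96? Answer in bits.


I(X;Y) = H(X) + H(Y) - H(X,Y) = 1.67 + 2.62 - 2.96 = 1.33

1.33 bits


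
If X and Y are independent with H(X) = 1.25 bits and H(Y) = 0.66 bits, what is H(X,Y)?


For independent variables, H(X,Y) = H(X) + H(Y) = 1.25 + 0.66 = 1.91

1.91 bits


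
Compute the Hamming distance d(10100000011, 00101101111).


Count differing positions: ^ . . . ^ ^ . ^ ^ . . = 5 differences

5


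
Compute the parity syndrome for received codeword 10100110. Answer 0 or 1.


Syndrome = XOR of all bits = 1 XOR 0 XOR 1 XOR 0 XOR 0 XOR 1 XOR 1 XOR 0 = 0

0


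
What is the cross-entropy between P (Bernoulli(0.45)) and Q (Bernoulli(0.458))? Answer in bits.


H(P,Q) = -p*log2(q) - (1-p)*log2(1-q). -0.45*log2(0.458) = 0.506961; -0.55*log2(0.542) = 0.485999. H(P,Q) = 0.506961 + 0.485999 = 0.993

0.993 bits


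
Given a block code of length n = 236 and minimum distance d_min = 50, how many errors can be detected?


Detection capability = d_min - 1 = 50 - 1 = 49

49 errors


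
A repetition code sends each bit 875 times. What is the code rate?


Rate = k/n = 1/875

1/875


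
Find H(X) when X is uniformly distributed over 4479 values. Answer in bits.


H = log2(n) = log2(4479) = 12.129

12.129 bits


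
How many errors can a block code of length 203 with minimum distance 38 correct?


Correction capability = floor((d-1)/2) = floor((38-1)/2) = 18

18 errors


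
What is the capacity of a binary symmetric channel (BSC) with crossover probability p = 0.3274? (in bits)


H(p) = -p*log2(p) - (1-p)*log2(1-p) = -0.3274*log2(0.3274) - 0.6726*log2(0.6726) = 0.527400 + 0.384848 = 0.9122. C = 1 - H(p) = 1 - 0.9122 = 0.0878

0.0878 bits


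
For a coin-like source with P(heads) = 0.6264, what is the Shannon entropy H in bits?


H = -p*log2(p) - (1-p)*log2(1-p). -0.6264*log2(0.6264) = 0.422722; -0.3736*log2(0.3736) = 0.530674. H = 0.422722 + 0.530674 = 0.9534

0.9534 bits


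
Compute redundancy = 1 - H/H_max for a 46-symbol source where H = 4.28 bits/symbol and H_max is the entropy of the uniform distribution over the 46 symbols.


H_max = log2(K) = log2(46) = 5.5236 bits/symbol. Redundancy = 1 - H/H_max = 1 - 4.28/5.5236 = 1 - 0.7749 = 0.2251

0.2251


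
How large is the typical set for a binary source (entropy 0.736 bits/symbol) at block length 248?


log2|A_typical| = nH = 248 * 0.736 = 182.528, so |A_typical| ~ 2^182.528 = 8.839e+54

8.839e+54


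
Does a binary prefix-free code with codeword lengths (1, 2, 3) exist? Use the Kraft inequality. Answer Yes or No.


Kraft sum = sum(2^(-l_i)) = 0.875, need <= 1. Result: satisfied (a binary prefix-free code with these lengths exists)

Yes


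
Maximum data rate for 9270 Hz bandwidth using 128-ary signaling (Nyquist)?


Rate = 2 * B * log2(M) = 2 * 9270 * 7.0 = 129780.0

129780.0 bps


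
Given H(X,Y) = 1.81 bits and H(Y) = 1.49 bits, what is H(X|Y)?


H(X|Y) = H(X,Y) - H(Y) = 1.81 - 1.49 = 0.32

0.32 bits


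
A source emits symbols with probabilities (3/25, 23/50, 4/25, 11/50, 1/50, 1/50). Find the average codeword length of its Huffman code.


Huffman construction (repeatedly merge the two least-probable nodes; each merge adds 1 bit to every symbol beneath it): 1/50 + 1/50 = 1/25; 1/25 + 3/25 = 4/25; 4/25 + 4/25 = 8/25; 11/50 + 8/25 = 27/50; 23/50 + 27/50 = 1. Resulting codeword lengths (in the order the probabilities were given): (4, 1, 3, 2, 5, 5). L_avg = sum(p_i * l_i) = 3/25*4 + 23/50*1 + 4/25*3 + 11/50*2 + 1/50*5 + 1/50*5 = 103/50 = 2.06

2.06 bits


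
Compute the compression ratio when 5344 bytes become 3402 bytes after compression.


Ratio = original / compressed = 5344 / 3402 = 1.5708

1.5708


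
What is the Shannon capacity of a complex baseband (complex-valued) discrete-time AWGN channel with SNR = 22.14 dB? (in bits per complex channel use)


SNR_linear = 10^(22.14/10) = 163.6817; C = log2(1 + SNR_linear) = log2(1 + 163.6817) = 7.3635

7.3635 bits/channel use


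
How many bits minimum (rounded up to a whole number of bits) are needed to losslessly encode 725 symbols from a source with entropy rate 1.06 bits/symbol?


Minimum bits >= n * H = 725 * 1.06 = 768.5, rounded up to a whole number of bits = 769

769 bits


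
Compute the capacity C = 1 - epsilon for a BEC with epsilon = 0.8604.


C = 1 - epsilon = 1 - 0.8604 = 0.1396

0.1396 bits


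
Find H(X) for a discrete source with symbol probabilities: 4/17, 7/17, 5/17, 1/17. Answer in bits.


H = -sum(p_i * log2(p_i)). Terms: -(4/17)*log2(4/17) = 0.491168; -(7/17)*log2(7/17) = 0.527103; -(5/17)*log2(5/17) = 0.519275; -(1/17)*log2(1/17) = 0.240439. H = 0.491168 + 0.527103 + 0.519275 + 0.240439 = 1.778

1.778 bits


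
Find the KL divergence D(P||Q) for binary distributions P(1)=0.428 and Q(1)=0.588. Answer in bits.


KL = p*log2(p/q) + (1-p)*log2((1-p)/(1-q)) = 0.428*log2(0.428/0.588) + 0.572*log2(0.572/0.412) = 0.0747

0.0747 bits
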